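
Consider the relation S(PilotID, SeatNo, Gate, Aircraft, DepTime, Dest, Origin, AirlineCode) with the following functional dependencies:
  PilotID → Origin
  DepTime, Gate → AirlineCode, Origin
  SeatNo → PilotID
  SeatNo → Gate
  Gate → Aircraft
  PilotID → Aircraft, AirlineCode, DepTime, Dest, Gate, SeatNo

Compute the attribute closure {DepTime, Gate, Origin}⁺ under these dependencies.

{Aircraft, AirlineCode, DepTime, Gate, Origin}

Start with {DepTime, Gate, Origin}.
DepTime, Gate → AirlineCode, Origin applies; add {AirlineCode} → now {AirlineCode, DepTime, Gate, Origin}.
Gate → Aircraft applies; add {Aircraft} → now {Aircraft, AirlineCode, DepTime, Gate, Origin}.
No further FD applies.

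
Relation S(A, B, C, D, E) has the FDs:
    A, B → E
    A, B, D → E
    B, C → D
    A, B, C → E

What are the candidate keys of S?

{A, B, C}

No FD produces {A, B, C}, so they must be in every candidate key.
{A, B, C}⁺ = {A, B, C, D, E} — all of the relation — so {A, B, C} is a candidate key.
No other minimal set has full closure, so this is the only candidate key.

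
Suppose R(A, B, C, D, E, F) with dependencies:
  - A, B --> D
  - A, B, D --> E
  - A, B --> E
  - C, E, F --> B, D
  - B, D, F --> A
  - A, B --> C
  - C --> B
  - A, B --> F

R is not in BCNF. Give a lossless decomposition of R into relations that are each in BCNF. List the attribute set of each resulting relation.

{A, C, D, E, F}; {B, C}

Candidate keys of the original relation: {A, B}, {A, C}, {B, D, F}, {C, D, F}, {C, E, F}.
{A, B, C, D, E, F}: {C} determines {B, C} here but is not a superkey — split on C --> B, giving {B, C} and {A, C, D, E, F}.
{B, C}: every determinant is a superkey — BCNF.
{A, C, D, E, F}: every determinant is a superkey — BCNF.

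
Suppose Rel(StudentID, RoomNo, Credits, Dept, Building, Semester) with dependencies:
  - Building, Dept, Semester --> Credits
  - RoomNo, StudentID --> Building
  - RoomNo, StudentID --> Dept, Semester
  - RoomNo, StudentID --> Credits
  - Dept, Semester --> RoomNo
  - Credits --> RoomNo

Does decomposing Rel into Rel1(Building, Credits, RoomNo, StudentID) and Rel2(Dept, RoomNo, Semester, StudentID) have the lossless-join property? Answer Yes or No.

Yes

Common attributes: {RoomNo, StudentID}; their closure is {Building, Credits, Dept, RoomNo, Semester, StudentID}.
Since Rel1 ⊆ {Building, Credits, Dept, RoomNo, Semester, StudentID}, the intersection is a superkey of Rel1; the decomposition is lossless.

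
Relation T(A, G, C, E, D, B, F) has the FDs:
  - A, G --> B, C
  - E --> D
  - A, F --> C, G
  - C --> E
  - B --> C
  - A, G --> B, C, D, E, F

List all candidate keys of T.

{A} never appears on the right of any FD, so every key must include it.
{A, F}⁺ = {A, B, C, D, E, F, G} — all of the relation — so {A, F} is a candidate key.
{A, G}⁺ = {A, B, C, D, E, F, G} — all of the relation — so {A, G} is a candidate key.
Any other superkey properly contains one of these, so there are no further candidate keys.

{A, F}, {A, G}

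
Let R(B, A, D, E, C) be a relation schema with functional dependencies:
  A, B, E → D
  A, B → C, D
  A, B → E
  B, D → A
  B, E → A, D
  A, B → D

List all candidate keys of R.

No FD produces {B}, so it must be in every candidate key.
Closure of {A, B} is {A, B, C, D, E}, the whole schema; {A, B} is a candidate key.
Closure of {B, D} is {A, B, C, D, E}, the whole schema; {B, D} is a candidate key.
Closure of {B, E} is {A, B, C, D, E}, the whole schema; {B, E} is a candidate key.
No proper subset of any of these is a key, and no other minimal superkey exists.

{A, B}, {B, D}, {B, E}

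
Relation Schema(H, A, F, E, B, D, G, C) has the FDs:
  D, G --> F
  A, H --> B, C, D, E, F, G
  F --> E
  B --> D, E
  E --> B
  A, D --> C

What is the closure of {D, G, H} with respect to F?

Start with {D, G, H}.
D, G --> F applies; add {F} → now {D, F, G, H}.
F --> E applies; add {E} → now {D, E, F, G, H}.
E --> B applies; add {B} → now {B, D, E, F, G, H}.
No further FD applies.

{B, D, E, F, G, H}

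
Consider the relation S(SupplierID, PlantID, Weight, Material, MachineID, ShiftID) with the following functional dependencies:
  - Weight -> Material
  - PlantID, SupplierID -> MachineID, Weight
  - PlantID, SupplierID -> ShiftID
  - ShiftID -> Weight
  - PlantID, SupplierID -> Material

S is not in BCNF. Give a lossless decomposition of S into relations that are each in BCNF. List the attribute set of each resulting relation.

{MachineID, PlantID, ShiftID, SupplierID}; {Material, Weight}; {ShiftID, Weight}

Candidate key of the original relation: {PlantID, SupplierID}.
Within {MachineID, Material, PlantID, ShiftID, SupplierID, Weight}: {Weight}⁺ ∩ {MachineID, Material, PlantID, ShiftID, SupplierID, Weight} = {Material, Weight}, not the whole set, so Weight -> Material violates BCNF; decompose into {Material, Weight} and {MachineID, PlantID, ShiftID, SupplierID, Weight}.
{Material, Weight}: every determinant is a superkey — BCNF.
Within {MachineID, PlantID, ShiftID, SupplierID, Weight}: {ShiftID}⁺ ∩ {MachineID, PlantID, ShiftID, SupplierID, Weight} = {ShiftID, Weight}, not the whole set, so ShiftID -> Weight violates BCNF; decompose into {ShiftID, Weight} and {MachineID, PlantID, ShiftID, SupplierID}.
{ShiftID, Weight}: every determinant is a superkey — BCNF.
{MachineID, PlantID, ShiftID, SupplierID}: every determinant is a superkey — BCNF.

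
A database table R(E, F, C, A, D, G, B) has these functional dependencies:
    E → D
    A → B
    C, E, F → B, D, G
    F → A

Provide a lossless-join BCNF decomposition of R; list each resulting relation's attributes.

Candidate key of the original relation: {C, E, F}.
{A, B, C, D, E, F, G}: {E} determines {D, E} here but is not a superkey — split on E → D, giving {D, E} and {A, B, C, E, F, G}.
{D, E} is in BCNF.
{A, B, C, E, F, G}: {A} determines {A, B} here but is not a superkey — split on A → B, giving {A, B} and {A, C, E, F, G}.
{A, B} is in BCNF.
{A, C, E, F, G}: {F} determines {A, F} here but is not a superkey — split on F → A, giving {A, F} and {C, E, F, G}.
{A, F} is in BCNF.
{C, E, F, G} is in BCNF.

{A, B}; {A, F}; {C, E, F, G}; {D, E}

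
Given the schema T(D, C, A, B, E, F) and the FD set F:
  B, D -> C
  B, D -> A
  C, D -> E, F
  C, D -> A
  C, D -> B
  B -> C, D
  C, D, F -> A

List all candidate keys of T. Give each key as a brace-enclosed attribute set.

Closure of {B} is {A, B, C, D, E, F}, the whole schema; {B} is a candidate key.
Closure of {C, D} is {A, B, C, D, E, F}, the whole schema; {C, D} is a candidate key.
These are minimal and exhaustive — every other superkey contains one of them.

{B}, {C, D}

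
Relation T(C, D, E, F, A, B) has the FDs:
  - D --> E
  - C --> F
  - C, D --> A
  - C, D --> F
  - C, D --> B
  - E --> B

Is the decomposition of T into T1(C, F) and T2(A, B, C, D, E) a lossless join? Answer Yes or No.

Yes

Common attributes: {C}; their closure is {C, F}.
This includes all of T1, so the common attributes are a superkey of T1 — the join is lossless.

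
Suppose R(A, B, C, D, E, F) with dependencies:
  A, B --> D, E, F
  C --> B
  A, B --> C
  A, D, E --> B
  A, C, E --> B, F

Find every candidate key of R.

No FD produces {A}, so it must be in every candidate key.
{A, B}⁺ = {A, B, C, D, E, F} — all of the relation — so {A, B} is a candidate key.
{A, C}⁺ = {A, B, C, D, E, F} — all of the relation — so {A, C} is a candidate key.
{A, D, E}⁺ = {A, B, C, D, E, F} — all of the relation — so {A, D, E} is a candidate key.
Any other superkey properly contains one of these, so there are no further candidate keys.

{A, B}, {A, C}, {A, D, E}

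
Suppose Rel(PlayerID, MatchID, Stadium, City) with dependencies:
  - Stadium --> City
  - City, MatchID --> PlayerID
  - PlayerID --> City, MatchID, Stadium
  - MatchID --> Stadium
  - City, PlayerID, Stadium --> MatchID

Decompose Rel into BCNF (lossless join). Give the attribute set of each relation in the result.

Candidate keys of the original relation: {MatchID}, {PlayerID}.
{City, MatchID, PlayerID, Stadium}: {Stadium} determines {City, Stadium} here but is not a superkey — split on Stadium --> City, giving {City, Stadium} and {MatchID, PlayerID, Stadium}.
{City, Stadium} has no BCNF violation.
{MatchID, PlayerID, Stadium} has no BCNF violation.

{City, Stadium}; {MatchID, PlayerID, Stadium}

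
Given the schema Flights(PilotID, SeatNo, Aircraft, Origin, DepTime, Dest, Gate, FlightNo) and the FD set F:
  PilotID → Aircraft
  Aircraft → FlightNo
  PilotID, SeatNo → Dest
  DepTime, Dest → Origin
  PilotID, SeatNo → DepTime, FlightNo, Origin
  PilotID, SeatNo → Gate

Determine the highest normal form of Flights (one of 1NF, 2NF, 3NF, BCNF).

Candidate key: {PilotID, SeatNo}. Prime attributes: {PilotID, SeatNo}.
PilotID → Aircraft breaks BCNF: {PilotID}⁺ = {Aircraft, FlightNo, PilotID}, so {PilotID} is not a superkey.
Because {Aircraft} is non-prime and the left side of PilotID → Aircraft is not a superkey, the relation is not in 3NF.
Since {PilotID} ⊂ {PilotID, SeatNo} and {PilotID}⁺ ⊇ {Aircraft, FlightNo} with {Aircraft, FlightNo} non-prime, there is a partial dependency; 2NF fails.

1NF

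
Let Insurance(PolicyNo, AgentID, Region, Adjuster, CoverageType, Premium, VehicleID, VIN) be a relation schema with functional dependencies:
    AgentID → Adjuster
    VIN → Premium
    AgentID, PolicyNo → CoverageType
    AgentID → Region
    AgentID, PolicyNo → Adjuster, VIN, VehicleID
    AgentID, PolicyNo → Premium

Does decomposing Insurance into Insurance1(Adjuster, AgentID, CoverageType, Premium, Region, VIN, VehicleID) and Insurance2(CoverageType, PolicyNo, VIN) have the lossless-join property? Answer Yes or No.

The shared attributes are {CoverageType, VIN} and {CoverageType, VIN}⁺ = {CoverageType, Premium, VIN}.
Insurance1 ⊄ {CoverageType, Premium, VIN} and Insurance2 ⊄ {CoverageType, Premium, VIN}, so the split is lossy.

No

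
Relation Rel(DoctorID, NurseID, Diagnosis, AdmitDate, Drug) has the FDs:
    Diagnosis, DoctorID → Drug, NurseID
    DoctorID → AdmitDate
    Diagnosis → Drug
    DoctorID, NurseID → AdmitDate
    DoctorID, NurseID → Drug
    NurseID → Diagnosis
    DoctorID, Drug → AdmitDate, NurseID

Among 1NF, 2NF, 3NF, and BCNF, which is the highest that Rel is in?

Candidate keys: {Diagnosis, DoctorID}, {DoctorID, Drug}, {DoctorID, NurseID}. Prime attributes: {Diagnosis, DoctorID, Drug, NurseID}.
DoctorID → AdmitDate breaks BCNF: {DoctorID}⁺ = {AdmitDate, DoctorID}, so {DoctorID} is not a superkey.
DoctorID → AdmitDate determines the non-prime attribute {AdmitDate} from a non-superkey — 3NF is violated.
{DoctorID} is a proper subset of the key {Diagnosis, DoctorID}, and {DoctorID}⁺ contains the non-prime attribute {AdmitDate} — a partial dependency, so 2NF is violated.

1NF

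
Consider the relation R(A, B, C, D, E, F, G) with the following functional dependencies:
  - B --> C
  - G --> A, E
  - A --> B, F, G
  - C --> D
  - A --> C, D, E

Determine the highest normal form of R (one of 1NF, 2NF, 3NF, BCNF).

Candidate keys: {A}, {G}. Prime attributes: {A, G}.
B --> C: {B}⁺ = {B, C, D}, which is not all of the attributes, so the left side is not a superkey — BCNF is violated.
B --> C determines the non-prime attribute {C} from a non-superkey — 3NF is violated.
With only single-attribute keys there can be no partial dependency, so 2NF holds.

2NF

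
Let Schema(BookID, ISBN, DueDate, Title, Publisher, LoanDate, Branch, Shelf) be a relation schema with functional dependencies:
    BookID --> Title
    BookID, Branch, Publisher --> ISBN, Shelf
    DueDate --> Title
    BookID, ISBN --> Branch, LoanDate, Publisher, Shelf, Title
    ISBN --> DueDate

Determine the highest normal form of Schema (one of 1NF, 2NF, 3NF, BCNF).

Candidate keys: {BookID, Branch, Publisher}, {BookID, ISBN}. Prime attributes: {BookID, Branch, ISBN, Publisher}.
BookID --> Title breaks BCNF: {BookID}⁺ = {BookID, Title}, so {BookID} is not a superkey.
Because {Title} is non-prime and the left side of BookID --> Title is not a superkey, the relation is not in 3NF.
{BookID} is a proper subset of the key {BookID, ISBN}, and {BookID}⁺ contains the non-prime attribute {Title} — a partial dependency, so 2NF is violated.

1NF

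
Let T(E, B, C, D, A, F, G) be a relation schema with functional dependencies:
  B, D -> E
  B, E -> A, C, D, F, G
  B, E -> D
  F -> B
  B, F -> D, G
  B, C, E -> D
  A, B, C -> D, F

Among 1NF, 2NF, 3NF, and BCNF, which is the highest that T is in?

Candidate keys: {A, B, C}, {B, D}, {B, E}, {F}. Prime attributes: {A, B, C, D, E, F}.
Every FD has a superkey on the left, so the relation is in BCNF.

BCNF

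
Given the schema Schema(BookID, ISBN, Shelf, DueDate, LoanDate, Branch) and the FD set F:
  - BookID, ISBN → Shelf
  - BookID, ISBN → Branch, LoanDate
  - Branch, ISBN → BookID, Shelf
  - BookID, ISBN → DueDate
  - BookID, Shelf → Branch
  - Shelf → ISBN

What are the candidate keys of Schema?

Closure of {BookID, ISBN} is {BookID, Branch, DueDate, ISBN, LoanDate, Shelf}, the whole schema; {BookID, ISBN} is a candidate key.
Closure of {BookID, Shelf} is {BookID, Branch, DueDate, ISBN, LoanDate, Shelf}, the whole schema; {BookID, Shelf} is a candidate key.
Closure of {Branch, ISBN} is {BookID, Branch, DueDate, ISBN, LoanDate, Shelf}, the whole schema; {Branch, ISBN} is a candidate key.
Closure of {Branch, Shelf} is {BookID, Branch, DueDate, ISBN, LoanDate, Shelf}, the whole schema; {Branch, Shelf} is a candidate key.
Any other superkey properly contains one of these, so there are no further candidate keys.

{BookID, ISBN}, {BookID, Shelf}, {Branch, ISBN}, {Branch, Shelf}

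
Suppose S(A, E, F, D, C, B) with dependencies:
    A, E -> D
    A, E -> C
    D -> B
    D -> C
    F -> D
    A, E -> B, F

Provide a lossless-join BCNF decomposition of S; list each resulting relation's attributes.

Candidate key of the original relation: {A, E}.
Within {A, B, C, D, E, F}: {D}⁺ ∩ {A, B, C, D, E, F} = {B, C, D}, not the whole set, so D -> B, C violates BCNF; decompose into {B, C, D} and {A, D, E, F}.
{B, C, D}: every determinant is a superkey — BCNF.
Within {A, D, E, F}: {F}⁺ ∩ {A, D, E, F} = {D, F}, not the whole set, so F -> D violates BCNF; decompose into {D, F} and {A, E, F}.
{D, F}: every determinant is a superkey — BCNF.
{A, E, F}: every determinant is a superkey — BCNF.

{A, E, F}; {B, C, D}; {D, F}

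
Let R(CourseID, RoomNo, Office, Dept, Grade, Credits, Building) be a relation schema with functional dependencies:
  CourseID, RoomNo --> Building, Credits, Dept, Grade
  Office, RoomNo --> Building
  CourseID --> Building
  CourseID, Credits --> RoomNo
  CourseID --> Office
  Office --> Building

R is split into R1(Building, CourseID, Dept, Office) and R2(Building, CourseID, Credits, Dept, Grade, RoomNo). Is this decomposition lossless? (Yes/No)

Yes

The shared attributes are {Building, CourseID, Dept} and {Building, CourseID, Dept}⁺ = {Building, CourseID, Dept, Office}.
R1 is contained in that closure, so R1 ∩ R2 --> R1 holds and the join is lossless.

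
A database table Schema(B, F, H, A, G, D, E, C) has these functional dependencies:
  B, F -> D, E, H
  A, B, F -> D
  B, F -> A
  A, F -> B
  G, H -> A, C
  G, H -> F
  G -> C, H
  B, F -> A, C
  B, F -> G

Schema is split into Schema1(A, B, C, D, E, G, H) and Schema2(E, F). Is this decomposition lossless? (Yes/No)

No

The shared attributes are {E} and {E}⁺ = {E}.
The closure covers neither Schema1 nor Schema2 entirely; the join is not lossless.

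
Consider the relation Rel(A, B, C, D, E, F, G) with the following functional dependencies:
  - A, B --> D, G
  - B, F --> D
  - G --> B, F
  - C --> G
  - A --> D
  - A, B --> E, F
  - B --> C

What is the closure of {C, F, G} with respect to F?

{B, C, D, F, G}

Start with {C, F, G}.
G --> B, F applies; add {B} → now {B, C, F, G}.
B, F --> D applies; add {D} → now {B, C, D, F, G}.
No further FD applies.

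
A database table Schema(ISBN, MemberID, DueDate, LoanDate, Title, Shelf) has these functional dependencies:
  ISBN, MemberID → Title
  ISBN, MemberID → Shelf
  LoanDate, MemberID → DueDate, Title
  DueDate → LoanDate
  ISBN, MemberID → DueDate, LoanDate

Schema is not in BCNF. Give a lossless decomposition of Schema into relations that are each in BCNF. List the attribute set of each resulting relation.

Candidate key of the original relation: {ISBN, MemberID}.
In {DueDate, ISBN, LoanDate, MemberID, Shelf, Title}, {LoanDate, MemberID} is not a superkey ({LoanDate, MemberID}⁺ restricted to this set is {DueDate, LoanDate, MemberID, Title}), so split on LoanDate, MemberID → DueDate, Title into {DueDate, LoanDate, MemberID, Title} and {ISBN, LoanDate, MemberID, Shelf}.
In {DueDate, LoanDate, MemberID, Title}, {DueDate} is not a superkey ({DueDate}⁺ restricted to this set is {DueDate, LoanDate}), so split on DueDate → LoanDate into {DueDate, LoanDate} and {DueDate, MemberID, Title}.
{DueDate, LoanDate}: every determinant is a superkey — BCNF.
{DueDate, MemberID, Title}: every determinant is a superkey — BCNF.
{ISBN, LoanDate, MemberID, Shelf}: every determinant is a superkey — BCNF.

{DueDate, LoanDate}; {DueDate, MemberID, Title}; {ISBN, LoanDate, MemberID, Shelf}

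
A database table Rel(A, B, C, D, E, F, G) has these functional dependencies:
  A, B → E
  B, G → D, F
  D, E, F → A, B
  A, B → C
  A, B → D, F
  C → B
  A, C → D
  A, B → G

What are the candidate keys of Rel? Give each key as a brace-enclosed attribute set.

{A, B}⁺ = {A, B, C, D, E, F, G} — all of the relation — so {A, B} is a candidate key.
{A, C}⁺ = {A, B, C, D, E, F, G} — all of the relation — so {A, C} is a candidate key.
{B, E, G}⁺ = {A, B, C, D, E, F, G} — all of the relation — so {B, E, G} is a candidate key.
{C, E, G}⁺ = {A, B, C, D, E, F, G} — all of the relation — so {C, E, G} is a candidate key.
{D, E, F}⁺ = {A, B, C, D, E, F, G} — all of the relation — so {D, E, F} is a candidate key.
No proper subset of any of these is a key, and no other minimal superkey exists.

{A, B}, {A, C}, {B, E, G}, {C, E, G}, {D, E, F}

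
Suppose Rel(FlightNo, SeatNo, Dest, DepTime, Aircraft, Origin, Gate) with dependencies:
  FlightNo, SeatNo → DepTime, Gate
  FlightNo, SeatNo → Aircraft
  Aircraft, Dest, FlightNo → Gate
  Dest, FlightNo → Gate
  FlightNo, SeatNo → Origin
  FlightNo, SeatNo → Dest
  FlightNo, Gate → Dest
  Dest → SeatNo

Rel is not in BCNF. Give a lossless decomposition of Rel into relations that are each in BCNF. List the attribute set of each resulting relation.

{Aircraft, DepTime, Dest, FlightNo, Gate, Origin}; {Dest, SeatNo}

Candidate keys of the original relation: {Dest, FlightNo}, {FlightNo, Gate}, {FlightNo, SeatNo}.
{Aircraft, DepTime, Dest, FlightNo, Gate, Origin, SeatNo}: {Dest} determines {Dest, SeatNo} here but is not a superkey — split on Dest → SeatNo, giving {Dest, SeatNo} and {Aircraft, DepTime, Dest, FlightNo, Gate, Origin}.
{Dest, SeatNo}: every determinant is a superkey — BCNF.
{Aircraft, DepTime, Dest, FlightNo, Gate, Origin}: every determinant is a superkey — BCNF.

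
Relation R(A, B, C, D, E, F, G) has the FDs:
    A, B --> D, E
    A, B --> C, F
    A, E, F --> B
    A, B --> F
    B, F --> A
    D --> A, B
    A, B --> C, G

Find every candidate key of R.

{D} is a candidate key since {D}⁺ = {A, B, C, D, E, F, G} covers every attribute.
{A, B} is a candidate key since {A, B}⁺ = {A, B, C, D, E, F, G} covers every attribute.
{B, F} is a candidate key since {B, F}⁺ = {A, B, C, D, E, F, G} covers every attribute.
{A, E, F} is a candidate key since {A, E, F}⁺ = {A, B, C, D, E, F, G} covers every attribute.
No proper subset of any of these is a key, and no other minimal superkey exists.

{A, B}, {A, E, F}, {B, F}, {D}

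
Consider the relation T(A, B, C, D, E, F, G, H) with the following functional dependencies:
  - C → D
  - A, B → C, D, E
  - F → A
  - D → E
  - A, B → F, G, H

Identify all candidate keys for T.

No FD produces {B}, so it must be in every candidate key.
{A, B}⁺ = {A, B, C, D, E, F, G, H} — all of the relation — so {A, B} is a candidate key.
{B, F}⁺ = {A, B, C, D, E, F, G, H} — all of the relation — so {B, F} is a candidate key.
No proper subset of any of these is a key, and no other minimal superkey exists.

{A, B}, {B, F}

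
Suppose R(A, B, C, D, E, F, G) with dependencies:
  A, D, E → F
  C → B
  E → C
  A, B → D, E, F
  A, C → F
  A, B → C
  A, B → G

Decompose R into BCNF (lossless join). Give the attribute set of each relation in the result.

Candidate keys of the original relation: {A, B}, {A, C}, {A, E}.
{A, B, C, D, E, F, G}: {C} determines {B, C} here but is not a superkey — split on C → B, giving {B, C} and {A, C, D, E, F, G}.
{B, C} has no BCNF violation.
{A, C, D, E, F, G}: {E} determines {C, E} here but is not a superkey — split on E → C, giving {C, E} and {A, D, E, F, G}.
{C, E} has no BCNF violation.
{A, D, E, F, G} has no BCNF violation.

{A, D, E, F, G}; {B, C}; {C, E}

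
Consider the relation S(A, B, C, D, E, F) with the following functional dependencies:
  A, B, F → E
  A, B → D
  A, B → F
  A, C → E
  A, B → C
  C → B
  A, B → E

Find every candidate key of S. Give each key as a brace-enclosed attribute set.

Attributes never on any right-hand side: {A} — every candidate key must contain it.
{A, B}⁺ = {A, B, C, D, E, F} — all of the relation — so {A, B} is a candidate key.
{A, C}⁺ = {A, B, C, D, E, F} — all of the relation — so {A, C} is a candidate key.
These are minimal and exhaustive — every other superkey contains one of them.

{A, B}, {A, C}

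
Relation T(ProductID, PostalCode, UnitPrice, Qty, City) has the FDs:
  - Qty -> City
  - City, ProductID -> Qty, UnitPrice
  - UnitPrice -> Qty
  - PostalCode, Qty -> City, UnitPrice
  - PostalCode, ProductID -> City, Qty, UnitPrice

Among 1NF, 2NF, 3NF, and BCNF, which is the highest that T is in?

2NF

Candidate key: {PostalCode, ProductID}. Prime attributes: {PostalCode, ProductID}.
For Qty -> City we have {Qty}⁺ = {City, Qty}; {Qty} is not a superkey, so BCNF fails.
Qty -> City has non-prime {City} on the right and a non-superkey on the left, so 3NF fails.
No proper subset of a key has a non-prime attribute in its closure, so there is no partial dependency; 2NF holds.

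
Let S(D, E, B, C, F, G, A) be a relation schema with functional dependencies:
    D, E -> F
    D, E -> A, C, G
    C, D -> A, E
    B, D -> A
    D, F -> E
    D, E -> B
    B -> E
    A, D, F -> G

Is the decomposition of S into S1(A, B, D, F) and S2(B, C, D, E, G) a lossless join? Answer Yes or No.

Yes

Common attributes: {B, D}; their closure is {A, B, C, D, E, F, G}.
This includes all of S1, so the common attributes are a superkey of S1 — the join is lossless.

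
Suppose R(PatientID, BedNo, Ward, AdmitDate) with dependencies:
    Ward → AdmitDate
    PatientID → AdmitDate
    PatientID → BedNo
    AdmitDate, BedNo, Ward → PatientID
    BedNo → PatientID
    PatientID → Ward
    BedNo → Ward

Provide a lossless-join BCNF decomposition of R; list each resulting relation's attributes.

Candidate keys of the original relation: {BedNo}, {PatientID}.
{AdmitDate, BedNo, PatientID, Ward}: {Ward} determines {AdmitDate, Ward} here but is not a superkey — split on Ward → AdmitDate, giving {AdmitDate, Ward} and {BedNo, PatientID, Ward}.
{AdmitDate, Ward}: every determinant is a superkey — BCNF.
{BedNo, PatientID, Ward}: every determinant is a superkey — BCNF.

{AdmitDate, Ward}; {BedNo, PatientID, Ward}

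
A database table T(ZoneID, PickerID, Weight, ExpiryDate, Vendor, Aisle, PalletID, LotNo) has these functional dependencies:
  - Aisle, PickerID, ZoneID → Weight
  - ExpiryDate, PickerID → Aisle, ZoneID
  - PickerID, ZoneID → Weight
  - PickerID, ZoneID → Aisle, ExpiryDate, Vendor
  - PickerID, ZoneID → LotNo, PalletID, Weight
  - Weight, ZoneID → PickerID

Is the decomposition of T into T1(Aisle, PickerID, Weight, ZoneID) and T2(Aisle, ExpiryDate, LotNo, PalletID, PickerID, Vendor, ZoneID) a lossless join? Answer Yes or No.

T1 ∩ T2 = {Aisle, PickerID, ZoneID}; its closure under F is {Aisle, ExpiryDate, LotNo, PalletID, PickerID, Vendor, Weight, ZoneID}.
This includes all of T1, so the common attributes are a superkey of T1 — the join is lossless.

Yes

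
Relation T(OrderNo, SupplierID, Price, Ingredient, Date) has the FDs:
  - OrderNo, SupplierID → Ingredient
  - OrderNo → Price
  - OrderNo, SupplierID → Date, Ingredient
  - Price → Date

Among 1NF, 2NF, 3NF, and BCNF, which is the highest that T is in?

Candidate key: {OrderNo, SupplierID}. Prime attributes: {OrderNo, SupplierID}.
For OrderNo → Price we have {OrderNo}⁺ = {Date, OrderNo, Price}; {OrderNo} is not a superkey, so BCNF fails.
Because {Price} is non-prime and the left side of OrderNo → Price is not a superkey, the relation is not in 3NF.
The proper key subset {OrderNo} of {OrderNo, SupplierID} determines non-prime {Date, Price}, so the relation is not even in 2NF.

1NF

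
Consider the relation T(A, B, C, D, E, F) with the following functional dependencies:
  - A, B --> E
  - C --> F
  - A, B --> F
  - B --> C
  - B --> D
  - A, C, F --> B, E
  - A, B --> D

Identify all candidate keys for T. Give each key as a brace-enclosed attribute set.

{A, B}, {A, C}

Attributes never on any right-hand side: {A} — every candidate key must contain it.
{A, B}⁺ = {A, B, C, D, E, F}, which is every attribute, so {A, B} is a candidate key.
{A, C}⁺ = {A, B, C, D, E, F}, which is every attribute, so {A, C} is a candidate key.
These are minimal and exhaustive — every other superkey contains one of them.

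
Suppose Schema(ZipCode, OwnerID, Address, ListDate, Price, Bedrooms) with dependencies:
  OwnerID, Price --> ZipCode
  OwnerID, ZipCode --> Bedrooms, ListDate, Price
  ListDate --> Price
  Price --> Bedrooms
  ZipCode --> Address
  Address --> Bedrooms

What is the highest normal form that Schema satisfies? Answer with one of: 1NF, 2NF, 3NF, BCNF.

1NF

Candidate keys: {ListDate, OwnerID}, {OwnerID, Price}, {OwnerID, ZipCode}. Prime attributes: {ListDate, OwnerID, Price, ZipCode}.
For ListDate --> Price we have {ListDate}⁺ = {Bedrooms, ListDate, Price}; {ListDate} is not a superkey, so BCNF fails.
Price --> Bedrooms determines the non-prime attribute {Bedrooms} from a non-superkey — 3NF is violated.
Since {ListDate} ⊂ {ListDate, OwnerID} and {ListDate}⁺ ⊇ {Bedrooms} with {Bedrooms} non-prime, there is a partial dependency; 2NF fails.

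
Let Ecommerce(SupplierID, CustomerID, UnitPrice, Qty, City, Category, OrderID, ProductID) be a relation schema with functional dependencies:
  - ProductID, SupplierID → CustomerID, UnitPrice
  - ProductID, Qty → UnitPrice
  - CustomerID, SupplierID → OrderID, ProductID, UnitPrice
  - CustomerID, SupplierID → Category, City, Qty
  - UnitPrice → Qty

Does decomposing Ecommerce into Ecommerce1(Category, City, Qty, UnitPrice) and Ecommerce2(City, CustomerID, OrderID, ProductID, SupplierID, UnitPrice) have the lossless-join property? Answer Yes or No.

The shared attributes are {City, UnitPrice} and {City, UnitPrice}⁺ = {City, Qty, UnitPrice}.
Neither Ecommerce1 nor Ecommerce2 is contained in that closure, so the decomposition is lossy.

No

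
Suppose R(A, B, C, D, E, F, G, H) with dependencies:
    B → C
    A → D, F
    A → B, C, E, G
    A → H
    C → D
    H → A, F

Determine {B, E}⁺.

{B, C, D, E}

Start with {B, E}.
B → C applies; add {C} → now {B, C, E}.
C → D applies; add {D} → now {B, C, D, E}.
No further FD applies.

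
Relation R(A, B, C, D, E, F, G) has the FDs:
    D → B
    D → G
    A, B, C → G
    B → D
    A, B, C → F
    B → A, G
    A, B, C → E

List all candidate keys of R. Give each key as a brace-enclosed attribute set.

{B, C}, {C, D}

{C} never appears on the right of any FD, so every key must include it.
{B, C}⁺ = {A, B, C, D, E, F, G}, which is every attribute, so {B, C} is a candidate key.
{C, D}⁺ = {A, B, C, D, E, F, G}, which is every attribute, so {C, D} is a candidate key.
Any other superkey properly contains one of these, so there are no further candidate keys.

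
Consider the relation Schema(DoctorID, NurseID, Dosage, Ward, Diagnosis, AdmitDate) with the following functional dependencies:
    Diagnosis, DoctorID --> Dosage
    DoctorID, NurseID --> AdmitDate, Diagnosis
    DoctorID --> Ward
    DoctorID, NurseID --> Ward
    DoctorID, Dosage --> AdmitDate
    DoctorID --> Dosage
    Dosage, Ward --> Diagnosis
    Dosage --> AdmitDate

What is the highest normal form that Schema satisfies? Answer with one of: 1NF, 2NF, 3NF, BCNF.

Candidate key: {DoctorID, NurseID}. Prime attributes: {DoctorID, NurseID}.
For Diagnosis, DoctorID --> Dosage we have {Diagnosis, DoctorID}⁺ = {AdmitDate, Diagnosis, DoctorID, Dosage, Ward}; {Diagnosis, DoctorID} is not a superkey, so BCNF fails.
Diagnosis, DoctorID --> Dosage has non-prime {Dosage} on the right and a non-superkey on the left, so 3NF fails.
The proper key subset {DoctorID} of {DoctorID, NurseID} determines non-prime {AdmitDate, Diagnosis, Dosage, Ward}, so the relation is not even in 2NF.

1NF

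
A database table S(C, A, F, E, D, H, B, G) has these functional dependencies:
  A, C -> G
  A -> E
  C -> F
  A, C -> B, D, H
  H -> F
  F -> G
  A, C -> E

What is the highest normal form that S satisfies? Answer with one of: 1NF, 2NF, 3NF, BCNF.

Candidate key: {A, C}. Prime attributes: {A, C}.
For A -> E we have {A}⁺ = {A, E}; {A} is not a superkey, so BCNF fails.
A -> E determines the non-prime attribute {E} from a non-superkey — 3NF is violated.
The proper key subset {A} of {A, C} determines non-prime {E}, so the relation is not even in 2NF.

1NF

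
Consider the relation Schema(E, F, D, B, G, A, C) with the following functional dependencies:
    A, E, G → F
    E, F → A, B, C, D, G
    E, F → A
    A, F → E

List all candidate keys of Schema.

{A, E, G}, {A, F}, {E, F}

{A, F} is a candidate key since {A, F}⁺ = {A, B, C, D, E, F, G} covers every attribute.
{E, F} is a candidate key since {E, F}⁺ = {A, B, C, D, E, F, G} covers every attribute.
{A, E, G} is a candidate key since {A, E, G}⁺ = {A, B, C, D, E, F, G} covers every attribute.
Any other superkey properly contains one of these, so there are no further candidate keys.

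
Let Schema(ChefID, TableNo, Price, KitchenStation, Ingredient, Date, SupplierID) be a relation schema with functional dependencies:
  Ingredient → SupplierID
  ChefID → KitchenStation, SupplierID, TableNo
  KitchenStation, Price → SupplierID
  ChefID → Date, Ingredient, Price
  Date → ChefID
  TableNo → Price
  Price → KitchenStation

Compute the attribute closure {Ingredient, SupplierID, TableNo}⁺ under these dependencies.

{Ingredient, KitchenStation, Price, SupplierID, TableNo}

Start with {Ingredient, SupplierID, TableNo}.
TableNo → Price applies; add {Price} → now {Ingredient, Price, SupplierID, TableNo}.
Price → KitchenStation applies; add {KitchenStation} → now {Ingredient, KitchenStation, Price, SupplierID, TableNo}.
No further FD applies.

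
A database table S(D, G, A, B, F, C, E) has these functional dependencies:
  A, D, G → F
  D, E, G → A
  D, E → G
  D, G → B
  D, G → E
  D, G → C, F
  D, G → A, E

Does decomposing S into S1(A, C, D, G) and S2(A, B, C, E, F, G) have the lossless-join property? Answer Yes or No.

The shared attributes are {A, C, G} and {A, C, G}⁺ = {A, C, G}.
Neither S1 nor S2 is contained in that closure, so the decomposition is lossy.

No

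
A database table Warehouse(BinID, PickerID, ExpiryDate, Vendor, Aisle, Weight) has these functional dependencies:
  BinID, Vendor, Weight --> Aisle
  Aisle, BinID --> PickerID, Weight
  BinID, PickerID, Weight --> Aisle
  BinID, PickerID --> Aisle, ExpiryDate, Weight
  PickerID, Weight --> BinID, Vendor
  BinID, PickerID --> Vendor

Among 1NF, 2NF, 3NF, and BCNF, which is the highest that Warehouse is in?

BCNF

Candidate keys: {Aisle, BinID}, {BinID, PickerID}, {BinID, Vendor, Weight}, {PickerID, Weight}. Prime attributes: {Aisle, BinID, PickerID, Vendor, Weight}.
The left-hand side of every FD is a superkey, so BCNF is satisfied.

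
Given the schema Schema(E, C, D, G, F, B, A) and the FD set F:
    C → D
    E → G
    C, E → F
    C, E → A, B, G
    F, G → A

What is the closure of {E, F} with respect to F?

Start with {E, F}.
E → G applies; add {G} → now {E, F, G}.
F, G → A applies; add {A} → now {A, E, F, G}.
No further FD applies.

{A, E, F, G}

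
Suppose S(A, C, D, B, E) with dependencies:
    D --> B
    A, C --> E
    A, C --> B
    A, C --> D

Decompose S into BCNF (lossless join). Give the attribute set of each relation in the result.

Candidate key of the original relation: {A, C}.
In {A, B, C, D, E}, {D} is not a superkey ({D}⁺ restricted to this set is {B, D}), so split on D --> B into {B, D} and {A, C, D, E}.
{B, D}: every determinant is a superkey — BCNF.
{A, C, D, E}: every determinant is a superkey — BCNF.

{A, C, D, E}; {B, D}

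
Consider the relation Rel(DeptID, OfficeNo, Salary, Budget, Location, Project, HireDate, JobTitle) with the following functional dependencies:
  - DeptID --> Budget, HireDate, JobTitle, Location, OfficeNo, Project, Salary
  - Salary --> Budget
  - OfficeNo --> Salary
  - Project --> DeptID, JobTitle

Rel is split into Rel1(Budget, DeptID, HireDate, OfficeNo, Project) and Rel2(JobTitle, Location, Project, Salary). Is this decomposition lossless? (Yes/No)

Rel1 ∩ Rel2 = {Project}; its closure under F is {Budget, DeptID, HireDate, JobTitle, Location, OfficeNo, Project, Salary}.
This includes all of Rel1, so the common attributes are a superkey of Rel1 — the join is lossless.

Yes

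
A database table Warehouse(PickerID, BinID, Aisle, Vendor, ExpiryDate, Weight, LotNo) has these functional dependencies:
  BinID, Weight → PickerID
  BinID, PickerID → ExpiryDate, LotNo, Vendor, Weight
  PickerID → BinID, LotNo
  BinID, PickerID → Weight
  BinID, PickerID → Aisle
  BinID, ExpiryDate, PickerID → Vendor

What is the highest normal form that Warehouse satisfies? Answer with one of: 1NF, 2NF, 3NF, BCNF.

BCNF

Candidate keys: {BinID, Weight}, {PickerID}. Prime attributes: {BinID, PickerID, Weight}.
The left-hand side of every FD is a superkey, so BCNF is satisfied.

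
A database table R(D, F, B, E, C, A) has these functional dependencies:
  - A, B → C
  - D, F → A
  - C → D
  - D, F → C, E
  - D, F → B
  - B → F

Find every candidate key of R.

Closure of {A, B} is {A, B, C, D, E, F}, the whole schema; {A, B} is a candidate key.
Closure of {B, C} is {A, B, C, D, E, F}, the whole schema; {B, C} is a candidate key.
Closure of {B, D} is {A, B, C, D, E, F}, the whole schema; {B, D} is a candidate key.
Closure of {C, F} is {A, B, C, D, E, F}, the whole schema; {C, F} is a candidate key.
Closure of {D, F} is {A, B, C, D, E, F}, the whole schema; {D, F} is a candidate key.
These are minimal and exhaustive — every other superkey contains one of them.

{A, B}, {B, C}, {B, D}, {C, F}, {D, F}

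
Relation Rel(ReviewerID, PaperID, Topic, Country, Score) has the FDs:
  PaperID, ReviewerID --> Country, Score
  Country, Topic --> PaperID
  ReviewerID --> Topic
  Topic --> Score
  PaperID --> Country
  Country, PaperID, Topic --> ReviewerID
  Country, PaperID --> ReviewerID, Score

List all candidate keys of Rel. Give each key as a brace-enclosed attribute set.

Closure of {PaperID} is {Country, PaperID, ReviewerID, Score, Topic}, the whole schema; {PaperID} is a candidate key.
Closure of {Country, ReviewerID} is {Country, PaperID, ReviewerID, Score, Topic}, the whole schema; {Country, ReviewerID} is a candidate key.
Closure of {Country, Topic} is {Country, PaperID, ReviewerID, Score, Topic}, the whole schema; {Country, Topic} is a candidate key.
These are minimal and exhaustive — every other superkey contains one of them.

{Country, ReviewerID}, {Country, Topic}, {PaperID}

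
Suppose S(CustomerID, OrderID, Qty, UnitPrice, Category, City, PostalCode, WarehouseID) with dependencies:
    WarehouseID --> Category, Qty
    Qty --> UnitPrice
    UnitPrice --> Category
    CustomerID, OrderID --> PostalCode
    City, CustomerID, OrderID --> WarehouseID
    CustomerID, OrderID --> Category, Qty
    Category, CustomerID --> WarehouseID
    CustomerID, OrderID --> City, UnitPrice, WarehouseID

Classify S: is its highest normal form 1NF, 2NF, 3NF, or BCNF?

Candidate key: {CustomerID, OrderID}. Prime attributes: {CustomerID, OrderID}.
For WarehouseID --> Category, Qty we have {WarehouseID}⁺ = {Category, Qty, UnitPrice, WarehouseID}; {WarehouseID} is not a superkey, so BCNF fails.
WarehouseID --> Category, Qty determines the non-prime attributes {Category, Qty} from a non-superkey — 3NF is violated.
Checking every proper subset of each key, none determines a non-prime attribute — 2NF is satisfied.

2NF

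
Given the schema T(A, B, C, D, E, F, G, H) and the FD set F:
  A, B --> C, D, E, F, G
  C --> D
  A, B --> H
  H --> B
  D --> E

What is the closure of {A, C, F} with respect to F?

Start with {A, C, F}.
C --> D applies; add {D} → now {A, C, D, F}.
D --> E applies; add {E} → now {A, C, D, E, F}.
No further FD applies.

{A, C, D, E, F}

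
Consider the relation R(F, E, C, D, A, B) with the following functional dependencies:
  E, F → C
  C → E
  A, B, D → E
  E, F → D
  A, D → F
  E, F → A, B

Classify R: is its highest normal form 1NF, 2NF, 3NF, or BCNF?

Candidate keys: {A, B, D}, {A, C, D}, {A, D, E}, {C, F}, {E, F}. Prime attributes: {A, B, C, D, E, F}.
For C → E we have {C}⁺ = {C, E}; {C} is not a superkey, so BCNF fails.
Since {E} ⊆ prime attributes and every other non-superkey FD also has a prime right side, the schema is in 3NF.

3NF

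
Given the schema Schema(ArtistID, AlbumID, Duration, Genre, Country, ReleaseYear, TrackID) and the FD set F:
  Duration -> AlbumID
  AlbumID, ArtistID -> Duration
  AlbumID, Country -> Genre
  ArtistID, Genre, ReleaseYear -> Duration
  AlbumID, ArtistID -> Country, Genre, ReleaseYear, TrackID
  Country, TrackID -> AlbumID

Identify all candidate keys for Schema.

{ArtistID} never appears on the right of any FD, so every key must include it.
Closure of {AlbumID, ArtistID} is {AlbumID, ArtistID, Country, Duration, Genre, ReleaseYear, TrackID}, the whole schema; {AlbumID, ArtistID} is a candidate key.
Closure of {ArtistID, Duration} is {AlbumID, ArtistID, Country, Duration, Genre, ReleaseYear, TrackID}, the whole schema; {ArtistID, Duration} is a candidate key.
Closure of {ArtistID, Country, TrackID} is {AlbumID, ArtistID, Country, Duration, Genre, ReleaseYear, TrackID}, the whole schema; {ArtistID, Country, TrackID} is a candidate key.
Closure of {ArtistID, Genre, ReleaseYear} is {AlbumID, ArtistID, Country, Duration, Genre, ReleaseYear, TrackID}, the whole schema; {ArtistID, Genre, ReleaseYear} is a candidate key.
Any other superkey properly contains one of these, so there are no further candidate keys.

{AlbumID, ArtistID}, {ArtistID, Country, TrackID}, {ArtistID, Duration}, {ArtistID, Genre, ReleaseYear}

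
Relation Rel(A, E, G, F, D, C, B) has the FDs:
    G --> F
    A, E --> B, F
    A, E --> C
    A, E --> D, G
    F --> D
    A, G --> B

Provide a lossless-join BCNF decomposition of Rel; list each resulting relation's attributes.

Candidate key of the original relation: {A, E}.
Within {A, B, C, D, E, F, G}: {G}⁺ ∩ {A, B, C, D, E, F, G} = {D, F, G}, not the whole set, so G --> D, F violates BCNF; decompose into {D, F, G} and {A, B, C, E, G}.
Within {D, F, G}: {F}⁺ ∩ {D, F, G} = {D, F}, not the whole set, so F --> D violates BCNF; decompose into {D, F} and {F, G}.
{D, F} has no BCNF violation.
{F, G} has no BCNF violation.
Within {A, B, C, E, G}: {A, G}⁺ ∩ {A, B, C, E, G} = {A, B, G}, not the whole set, so A, G --> B violates BCNF; decompose into {A, B, G} and {A, C, E, G}.
{A, B, G} has no BCNF violation.
{A, C, E, G} has no BCNF violation.

{A, B, G}; {A, C, E, G}; {D, F}; {F, G}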